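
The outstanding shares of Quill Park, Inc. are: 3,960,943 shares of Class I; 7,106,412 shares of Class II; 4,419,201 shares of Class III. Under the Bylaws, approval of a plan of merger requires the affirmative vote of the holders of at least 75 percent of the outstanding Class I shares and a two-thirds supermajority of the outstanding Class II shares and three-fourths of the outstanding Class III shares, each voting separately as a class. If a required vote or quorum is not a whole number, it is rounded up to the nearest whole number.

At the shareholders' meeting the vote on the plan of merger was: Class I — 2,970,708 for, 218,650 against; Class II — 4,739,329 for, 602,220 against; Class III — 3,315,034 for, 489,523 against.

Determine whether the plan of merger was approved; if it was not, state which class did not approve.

Class I: 3/4 of 3960943 = 2970707.25, rounded up to 2970708; 2,970,708 required, 2,970,708 in favor — approved.
Class II: 2/3 of 7106412 = 4737608; 4,737,608 required, 4,739,329 in favor — approved.
Class III: 3/4 of 4419201 = 3314400.75, rounded up to 3314401; 3,314,401 required, 3,315,034 in favor — approved.

Approved — every class gave the required vote.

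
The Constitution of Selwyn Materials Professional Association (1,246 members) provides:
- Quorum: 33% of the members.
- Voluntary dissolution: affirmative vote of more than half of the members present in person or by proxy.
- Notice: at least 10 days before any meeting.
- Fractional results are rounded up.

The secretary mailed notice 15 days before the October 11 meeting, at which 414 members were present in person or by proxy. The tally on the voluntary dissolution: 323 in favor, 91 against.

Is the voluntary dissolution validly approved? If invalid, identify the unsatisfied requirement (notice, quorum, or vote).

Notice: 15 days given; 10 required. Satisfied.
Quorum: 33% of 1,246 = 411.18, rounded up to 412; 414 present. Satisfied.
Vote: requires a majority of those present (414); a majority of 414 is 208, so 208 needed; 323 in favor. Satisfied.

Valid — all requirements satisfied.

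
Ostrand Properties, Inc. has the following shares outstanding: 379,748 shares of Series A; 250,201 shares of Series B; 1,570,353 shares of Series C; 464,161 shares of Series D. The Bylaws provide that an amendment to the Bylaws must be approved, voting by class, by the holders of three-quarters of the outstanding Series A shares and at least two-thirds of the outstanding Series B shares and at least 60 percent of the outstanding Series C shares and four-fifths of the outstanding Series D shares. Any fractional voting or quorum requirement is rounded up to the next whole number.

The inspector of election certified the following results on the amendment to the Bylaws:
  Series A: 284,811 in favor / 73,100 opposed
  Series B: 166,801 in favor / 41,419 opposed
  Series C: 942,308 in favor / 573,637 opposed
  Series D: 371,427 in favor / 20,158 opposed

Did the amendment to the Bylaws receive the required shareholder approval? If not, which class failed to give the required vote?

Series A: 3/4 of 379748 = 284811; 284,811 required, 284,811 in favor — approved.
Series B: 2/3 of 250201 = 166800.67, rounded up to 166801; 166,801 required, 166,801 in favor — approved.
Series C: 3/5 of 1570353 = 942211.80, rounded up to 942212; 942,212 required, 942,308 in favor — approved.
Series D: 4/5 of 464161 = 371328.80, rounded up to 371329; 371,329 required, 371,427 in favor — approved.

Approved — every class gave the required vote.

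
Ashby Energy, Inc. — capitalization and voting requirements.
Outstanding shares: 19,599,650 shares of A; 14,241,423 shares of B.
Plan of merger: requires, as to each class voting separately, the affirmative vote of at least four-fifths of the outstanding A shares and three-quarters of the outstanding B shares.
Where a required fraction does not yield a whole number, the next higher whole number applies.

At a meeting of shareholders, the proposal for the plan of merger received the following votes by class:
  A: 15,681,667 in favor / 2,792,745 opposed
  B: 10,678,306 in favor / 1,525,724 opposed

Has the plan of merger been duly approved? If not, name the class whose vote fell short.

A: 4/5 of 19599650 = 15679720; 15,679,720 required, 15,681,667 in favor — approved.
B: 3/4 of 14241423 = 10681067.25, rounded up to 10681068; 10,681,068 required, 10,678,306 in favor — not approved.

Not approved — the B shares did not give the required vote.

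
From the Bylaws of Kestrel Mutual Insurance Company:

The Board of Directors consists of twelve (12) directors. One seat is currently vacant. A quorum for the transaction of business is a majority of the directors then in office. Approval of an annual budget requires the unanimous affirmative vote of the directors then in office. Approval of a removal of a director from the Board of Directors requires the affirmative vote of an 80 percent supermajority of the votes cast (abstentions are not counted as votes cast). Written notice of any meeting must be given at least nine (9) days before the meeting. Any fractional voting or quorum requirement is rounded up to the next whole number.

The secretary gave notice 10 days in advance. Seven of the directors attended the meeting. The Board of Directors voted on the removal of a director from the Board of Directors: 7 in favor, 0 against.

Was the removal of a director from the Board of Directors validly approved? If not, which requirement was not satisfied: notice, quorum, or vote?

Notice: 10 days given; 9 required (10 ≥ 9). Satisfied.
Quorum: 7 present; quorum is 6. Satisfied.
Vote: the removal of a director from the Board of Directors requires four-fifths of the votes cast (7). 4/5 of 7 = 5.60, rounded up to 6, so 6 affirmative votes are needed; 7 voted in favor. Satisfied.

Valid — all requirements satisfied.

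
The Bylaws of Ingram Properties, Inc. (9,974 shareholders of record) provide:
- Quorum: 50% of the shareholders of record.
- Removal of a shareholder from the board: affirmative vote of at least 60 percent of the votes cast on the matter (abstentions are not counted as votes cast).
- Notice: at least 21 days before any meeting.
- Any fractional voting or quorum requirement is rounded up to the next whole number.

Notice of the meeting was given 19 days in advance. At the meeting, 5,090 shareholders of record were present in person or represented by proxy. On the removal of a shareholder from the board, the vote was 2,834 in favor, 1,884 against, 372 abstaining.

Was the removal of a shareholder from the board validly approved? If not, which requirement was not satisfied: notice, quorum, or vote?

Notice: 19 days given; 21 required. Not satisfied.
Quorum: 50% of 9,974 = 4,987; 5,090 present. Satisfied.
Vote: requires three-fifths of the votes cast (5,090 − 372 abstaining = 4,718); 3/5 of 4718 = 2830.80, rounded up to 2831, so 2,831 needed; 2,834 in favor. Satisfied.

Invalid — notice requirement not satisfied.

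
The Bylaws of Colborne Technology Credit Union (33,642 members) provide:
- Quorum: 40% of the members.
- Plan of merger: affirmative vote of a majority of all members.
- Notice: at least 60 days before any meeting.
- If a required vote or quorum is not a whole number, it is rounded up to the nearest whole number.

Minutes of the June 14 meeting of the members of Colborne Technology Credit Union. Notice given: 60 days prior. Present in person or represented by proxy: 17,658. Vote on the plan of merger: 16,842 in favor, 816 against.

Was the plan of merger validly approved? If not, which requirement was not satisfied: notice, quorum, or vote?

Notice: 60 days given; 60 required. Satisfied.
Quorum: 40% of 33,642 = 13,456.80, rounded up to 13,457; 17,658 present. Satisfied.
Vote: requires a majority of all members (33,642); a majority of 33642 is 16822, so 16,822 needed; 16,842 in favor. Satisfied.

Valid — all requirements satisfied.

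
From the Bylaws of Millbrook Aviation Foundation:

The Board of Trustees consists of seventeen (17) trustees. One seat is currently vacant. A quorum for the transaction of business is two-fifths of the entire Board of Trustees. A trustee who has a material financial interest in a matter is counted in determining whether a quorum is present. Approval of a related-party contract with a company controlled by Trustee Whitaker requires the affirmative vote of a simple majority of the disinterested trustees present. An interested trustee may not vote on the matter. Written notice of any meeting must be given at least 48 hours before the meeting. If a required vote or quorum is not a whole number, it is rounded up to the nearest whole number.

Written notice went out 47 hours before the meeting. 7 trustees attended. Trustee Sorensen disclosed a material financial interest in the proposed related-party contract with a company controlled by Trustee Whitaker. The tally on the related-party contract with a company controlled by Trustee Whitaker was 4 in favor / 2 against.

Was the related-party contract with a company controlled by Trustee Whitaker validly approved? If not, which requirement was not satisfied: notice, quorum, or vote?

Notice: 47 hours given; 48 required (47 < 48). Not satisfied.
Quorum: 7 present (interested trustees count toward quorum); quorum is 7. Satisfied.
Vote: the related-party contract with a company controlled by Trustee Whitaker requires a majority of the disinterested trustees present (7 − 1 = 6). A majority of 6 is 4, so 4 affirmative votes are needed; 4 voted in favor. Satisfied.

Invalid — notice requirement not satisfied.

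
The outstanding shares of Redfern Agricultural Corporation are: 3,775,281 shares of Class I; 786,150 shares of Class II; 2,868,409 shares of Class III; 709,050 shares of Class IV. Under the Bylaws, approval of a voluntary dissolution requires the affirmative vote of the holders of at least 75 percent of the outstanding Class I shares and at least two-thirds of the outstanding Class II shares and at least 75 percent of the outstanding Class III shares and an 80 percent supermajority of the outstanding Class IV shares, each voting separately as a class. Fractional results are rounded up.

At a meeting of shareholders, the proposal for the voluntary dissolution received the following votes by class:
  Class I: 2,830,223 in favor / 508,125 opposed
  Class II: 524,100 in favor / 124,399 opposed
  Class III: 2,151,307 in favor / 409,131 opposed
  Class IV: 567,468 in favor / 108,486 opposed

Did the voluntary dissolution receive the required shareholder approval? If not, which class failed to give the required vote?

Class I: 3/4 of 3775281 = 2831460.75, rounded up to 2831461; 2,831,461 required, 2,830,223 in favor — not approved.
Class II: 2/3 of 786150 = 524100; 524,100 required, 524,100 in favor — approved.
Class III: 3/4 of 2868409 = 2151306.75, rounded up to 2151307; 2,151,307 required, 2,151,307 in favor — approved.
Class IV: 4/5 of 709050 = 567240; 567,240 required, 567,468 in favor — approved.

Not approved — the Class I shares did not give the required vote.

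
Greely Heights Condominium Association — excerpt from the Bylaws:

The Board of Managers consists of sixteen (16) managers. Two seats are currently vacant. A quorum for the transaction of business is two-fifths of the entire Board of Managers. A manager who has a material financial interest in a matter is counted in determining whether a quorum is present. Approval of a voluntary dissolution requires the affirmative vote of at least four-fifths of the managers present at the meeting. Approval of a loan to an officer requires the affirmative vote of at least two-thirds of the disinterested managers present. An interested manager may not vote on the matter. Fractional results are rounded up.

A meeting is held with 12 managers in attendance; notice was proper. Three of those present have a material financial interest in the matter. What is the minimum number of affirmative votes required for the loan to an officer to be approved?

6

The loan to an officer requires two-thirds of the disinterested managers present (12 − 3 = 9).
2/3 of 9 = 6.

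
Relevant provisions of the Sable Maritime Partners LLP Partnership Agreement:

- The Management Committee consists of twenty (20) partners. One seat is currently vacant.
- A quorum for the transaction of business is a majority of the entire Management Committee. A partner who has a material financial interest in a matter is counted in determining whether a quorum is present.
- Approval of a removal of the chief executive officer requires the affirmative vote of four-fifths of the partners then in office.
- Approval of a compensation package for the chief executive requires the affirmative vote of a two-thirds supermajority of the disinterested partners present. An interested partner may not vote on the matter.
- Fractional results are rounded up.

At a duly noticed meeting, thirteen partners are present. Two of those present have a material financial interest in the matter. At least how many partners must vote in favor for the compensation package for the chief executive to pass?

The compensation package for the chief executive requires two-thirds of the disinterested partners present (13 − 2 = 11).
2/3 of 11 = 7.33, rounded up to 8.

8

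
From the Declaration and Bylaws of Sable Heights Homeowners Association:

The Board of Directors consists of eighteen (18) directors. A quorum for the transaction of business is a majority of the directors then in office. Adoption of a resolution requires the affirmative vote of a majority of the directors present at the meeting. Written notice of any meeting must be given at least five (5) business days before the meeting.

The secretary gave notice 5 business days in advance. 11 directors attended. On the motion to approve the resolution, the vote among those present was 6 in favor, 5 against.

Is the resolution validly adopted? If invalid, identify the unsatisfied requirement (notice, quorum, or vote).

Valid — all requirements satisfied.

Notice: 5 business days given; 5 required (5 ≥ 5). Satisfied.
Quorum: 11 present; quorum is 10. Satisfied.
Vote: the resolution requires a majority of the directors present (11). A majority of 11 is 6, so 6 affirmative votes are needed; 6 voted in favor. Satisfied.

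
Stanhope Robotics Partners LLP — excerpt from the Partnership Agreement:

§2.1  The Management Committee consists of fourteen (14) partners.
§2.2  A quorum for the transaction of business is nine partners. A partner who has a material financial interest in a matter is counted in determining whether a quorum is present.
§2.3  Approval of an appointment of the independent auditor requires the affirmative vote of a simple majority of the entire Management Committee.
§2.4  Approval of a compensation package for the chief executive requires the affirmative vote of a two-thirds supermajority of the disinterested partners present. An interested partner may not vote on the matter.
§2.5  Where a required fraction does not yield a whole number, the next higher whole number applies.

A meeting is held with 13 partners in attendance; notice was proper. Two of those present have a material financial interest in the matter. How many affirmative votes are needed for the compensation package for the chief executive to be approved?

The compensation package for the chief executive requires two-thirds of the disinterested partners present (13 − 2 = 11).
2/3 of 11 = 7.33, rounded up to 8.

8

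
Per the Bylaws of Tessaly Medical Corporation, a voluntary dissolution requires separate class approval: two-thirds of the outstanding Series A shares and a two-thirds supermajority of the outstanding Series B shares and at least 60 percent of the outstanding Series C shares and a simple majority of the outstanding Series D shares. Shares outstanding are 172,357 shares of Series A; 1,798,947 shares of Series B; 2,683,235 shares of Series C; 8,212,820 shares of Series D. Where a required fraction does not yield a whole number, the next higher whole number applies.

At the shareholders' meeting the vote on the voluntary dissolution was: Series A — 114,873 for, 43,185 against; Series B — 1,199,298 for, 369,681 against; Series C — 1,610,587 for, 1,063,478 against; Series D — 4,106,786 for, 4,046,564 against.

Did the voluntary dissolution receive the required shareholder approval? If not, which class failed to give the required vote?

Not approved — the Series A shares did not give the required vote.

Series A: 2/3 of 172357 = 114904.67, rounded up to 114905; 114,905 required, 114,873 in favor — not approved.
Series B: 2/3 of 1798947 = 1199298; 1,199,298 required, 1,199,298 in favor — approved.
Series C: 3/5 of 2683235 = 1609941; 1,609,941 required, 1,610,587 in favor — approved.
Series D: a majority of 8212820 is 4106411; 4,106,411 required, 4,106,786 in favor — approved.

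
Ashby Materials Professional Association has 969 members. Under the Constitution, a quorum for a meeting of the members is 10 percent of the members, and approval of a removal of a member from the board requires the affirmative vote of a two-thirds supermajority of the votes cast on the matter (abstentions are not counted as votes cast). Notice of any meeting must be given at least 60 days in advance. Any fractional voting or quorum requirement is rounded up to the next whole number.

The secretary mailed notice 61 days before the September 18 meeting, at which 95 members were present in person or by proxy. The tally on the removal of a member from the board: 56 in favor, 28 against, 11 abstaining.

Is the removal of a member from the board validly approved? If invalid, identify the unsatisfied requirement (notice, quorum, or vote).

Invalid — quorum requirement not satisfied.

Notice: 61 days given; 60 required. Satisfied.
Quorum: 10% of 969 = 96.90, rounded up to 97; 95 present. Not satisfied.
Vote: requires two-thirds of the votes cast (95 − 11 abstaining = 84); 2/3 of 84 = 56, so 56 needed; 56 in favor. Satisfied.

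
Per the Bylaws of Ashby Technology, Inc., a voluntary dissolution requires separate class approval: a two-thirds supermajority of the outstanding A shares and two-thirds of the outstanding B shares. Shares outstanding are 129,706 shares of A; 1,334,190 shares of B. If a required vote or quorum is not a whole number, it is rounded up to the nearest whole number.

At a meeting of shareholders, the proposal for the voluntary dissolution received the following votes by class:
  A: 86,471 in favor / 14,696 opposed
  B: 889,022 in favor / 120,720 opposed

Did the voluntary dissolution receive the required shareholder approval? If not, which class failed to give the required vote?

A: 2/3 of 129706 = 86470.67, rounded up to 86471; 86,471 required, 86,471 in favor — approved.
B: 2/3 of 1334190 = 889460; 889,460 required, 889,022 in favor — not approved.

Not approved — the B shares did not give the required vote.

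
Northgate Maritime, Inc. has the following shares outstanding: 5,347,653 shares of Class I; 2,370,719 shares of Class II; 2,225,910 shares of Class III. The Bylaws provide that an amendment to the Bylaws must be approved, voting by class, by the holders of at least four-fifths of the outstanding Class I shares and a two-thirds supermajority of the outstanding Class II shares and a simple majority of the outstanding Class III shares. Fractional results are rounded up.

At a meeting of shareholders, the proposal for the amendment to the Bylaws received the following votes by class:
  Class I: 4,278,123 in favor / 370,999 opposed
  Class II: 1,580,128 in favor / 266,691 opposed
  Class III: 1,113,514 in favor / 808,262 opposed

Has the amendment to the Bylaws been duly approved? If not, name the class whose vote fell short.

Class I: 4/5 of 5347653 = 4278122.40, rounded up to 4278123; 4,278,123 required, 4,278,123 in favor — approved.
Class II: 2/3 of 2370719 = 1580479.33, rounded up to 1580480; 1,580,480 required, 1,580,128 in favor — not approved.
Class III: a majority of 2225910 is 1112956; 1,112,956 required, 1,113,514 in favor — approved.

Not approved — the Class II shares did not give the required vote.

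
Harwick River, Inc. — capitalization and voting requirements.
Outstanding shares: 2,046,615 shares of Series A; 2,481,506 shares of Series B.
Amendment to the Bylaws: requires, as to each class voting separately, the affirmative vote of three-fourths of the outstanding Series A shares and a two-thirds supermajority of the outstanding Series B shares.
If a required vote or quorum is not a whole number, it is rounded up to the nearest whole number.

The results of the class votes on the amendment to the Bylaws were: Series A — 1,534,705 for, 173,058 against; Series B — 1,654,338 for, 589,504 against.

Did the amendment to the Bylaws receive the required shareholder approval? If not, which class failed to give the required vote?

Series A: 3/4 of 2046615 = 1534961.25, rounded up to 1534962; 1,534,962 required, 1,534,705 in favor — not approved.
Series B: 2/3 of 2481506 = 1654337.33, rounded up to 1654338; 1,654,338 required, 1,654,338 in favor — approved.

Not approved — the Series A shares did not give the required vote.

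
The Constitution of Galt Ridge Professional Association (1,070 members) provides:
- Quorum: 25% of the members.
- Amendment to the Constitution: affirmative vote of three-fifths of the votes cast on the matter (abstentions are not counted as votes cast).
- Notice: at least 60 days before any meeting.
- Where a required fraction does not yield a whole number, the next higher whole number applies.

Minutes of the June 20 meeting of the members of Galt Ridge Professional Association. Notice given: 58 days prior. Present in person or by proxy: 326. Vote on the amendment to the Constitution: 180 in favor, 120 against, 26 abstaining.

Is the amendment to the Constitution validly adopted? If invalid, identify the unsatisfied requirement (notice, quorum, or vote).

Invalid — notice requirement not satisfied.

Notice: 58 days given; 60 required. Not satisfied.
Quorum: 25% of 1,070 = 267.50, rounded up to 268; 326 present. Satisfied.
Vote: requires three-fifths of the votes cast (326 − 26 abstaining = 300); 3/5 of 300 = 180, so 180 needed; 180 in favor. Satisfied.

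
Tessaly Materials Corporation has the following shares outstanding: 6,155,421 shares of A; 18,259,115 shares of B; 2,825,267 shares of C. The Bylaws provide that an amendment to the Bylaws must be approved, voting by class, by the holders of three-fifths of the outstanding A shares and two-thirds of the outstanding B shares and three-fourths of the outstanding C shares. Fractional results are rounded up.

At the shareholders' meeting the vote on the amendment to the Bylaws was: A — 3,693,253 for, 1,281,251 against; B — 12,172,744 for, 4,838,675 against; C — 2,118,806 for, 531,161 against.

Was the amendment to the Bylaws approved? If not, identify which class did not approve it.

A: 3/5 of 6155421 = 3693252.60, rounded up to 3693253; 3,693,253 required, 3,693,253 in favor — approved.
B: 2/3 of 18259115 = 12172743.33, rounded up to 12172744; 12,172,744 required, 12,172,744 in favor — approved.
C: 3/4 of 2825267 = 2118950.25, rounded up to 2118951; 2,118,951 required, 2,118,806 in favor — not approved.

Not approved — the C shares did not give the required vote.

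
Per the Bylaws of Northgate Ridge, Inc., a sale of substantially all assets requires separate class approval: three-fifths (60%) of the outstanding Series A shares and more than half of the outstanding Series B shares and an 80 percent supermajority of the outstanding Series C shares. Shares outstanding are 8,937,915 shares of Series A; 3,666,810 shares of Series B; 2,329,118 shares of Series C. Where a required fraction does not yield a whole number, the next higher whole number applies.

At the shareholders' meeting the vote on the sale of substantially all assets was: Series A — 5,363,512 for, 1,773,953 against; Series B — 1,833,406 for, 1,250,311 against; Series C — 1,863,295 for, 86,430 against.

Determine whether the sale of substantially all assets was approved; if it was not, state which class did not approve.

Series A: 3/5 of 8937915 = 5362749; 5,362,749 required, 5,363,512 in favor — approved.
Series B: a majority of 3666810 is 1833406; 1,833,406 required, 1,833,406 in favor — approved.
Series C: 4/5 of 2329118 = 1863294.40, rounded up to 1863295; 1,863,295 required, 1,863,295 in favor — approved.

Approved — every class gave the required vote.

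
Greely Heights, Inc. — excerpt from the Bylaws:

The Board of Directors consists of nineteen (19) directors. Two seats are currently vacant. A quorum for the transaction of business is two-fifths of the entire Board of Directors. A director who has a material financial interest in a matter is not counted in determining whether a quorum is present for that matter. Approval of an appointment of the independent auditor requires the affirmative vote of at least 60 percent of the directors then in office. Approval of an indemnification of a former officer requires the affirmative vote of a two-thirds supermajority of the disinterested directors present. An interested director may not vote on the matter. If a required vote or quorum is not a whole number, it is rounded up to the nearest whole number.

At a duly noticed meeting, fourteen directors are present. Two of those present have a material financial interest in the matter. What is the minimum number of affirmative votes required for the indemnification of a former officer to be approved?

8

The indemnification of a former officer requires two-thirds of the disinterested directors present (14 − 2 = 12).
2/3 of 12 = 8.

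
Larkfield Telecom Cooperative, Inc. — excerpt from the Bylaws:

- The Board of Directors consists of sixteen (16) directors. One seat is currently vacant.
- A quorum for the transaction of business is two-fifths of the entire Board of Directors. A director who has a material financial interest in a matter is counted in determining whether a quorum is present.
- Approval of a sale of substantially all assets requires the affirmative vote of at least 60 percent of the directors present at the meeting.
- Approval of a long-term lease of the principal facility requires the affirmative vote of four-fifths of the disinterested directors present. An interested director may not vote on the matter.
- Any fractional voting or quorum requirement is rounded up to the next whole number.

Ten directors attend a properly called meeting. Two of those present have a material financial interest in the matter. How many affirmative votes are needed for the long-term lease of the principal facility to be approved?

7

The long-term lease of the principal facility requires four-fifths of the disinterested directors present (10 − 2 = 8).
4/5 of 8 = 6.40, rounded up to 7.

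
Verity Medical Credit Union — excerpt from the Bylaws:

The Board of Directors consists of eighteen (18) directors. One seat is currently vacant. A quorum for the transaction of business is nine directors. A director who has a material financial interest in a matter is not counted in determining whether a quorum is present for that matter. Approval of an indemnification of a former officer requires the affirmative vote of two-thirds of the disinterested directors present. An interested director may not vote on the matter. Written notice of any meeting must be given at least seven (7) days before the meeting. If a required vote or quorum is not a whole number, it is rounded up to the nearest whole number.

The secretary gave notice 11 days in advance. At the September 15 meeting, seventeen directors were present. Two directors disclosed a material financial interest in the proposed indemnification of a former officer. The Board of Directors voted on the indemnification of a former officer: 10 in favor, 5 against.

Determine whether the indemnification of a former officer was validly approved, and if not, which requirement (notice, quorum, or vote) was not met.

Notice: 11 days given; 7 required (11 ≥ 7). Satisfied.
Quorum: 17 present, but the 2 interested directors do not count, leaving 15. Quorum is 9. Satisfied.
Vote: the indemnification of a former officer requires two-thirds of the disinterested directors present (17 − 2 = 15). 2/3 of 15 = 10, so 10 affirmative votes are needed; 10 voted in favor. Satisfied.

Valid — all requirements satisfied.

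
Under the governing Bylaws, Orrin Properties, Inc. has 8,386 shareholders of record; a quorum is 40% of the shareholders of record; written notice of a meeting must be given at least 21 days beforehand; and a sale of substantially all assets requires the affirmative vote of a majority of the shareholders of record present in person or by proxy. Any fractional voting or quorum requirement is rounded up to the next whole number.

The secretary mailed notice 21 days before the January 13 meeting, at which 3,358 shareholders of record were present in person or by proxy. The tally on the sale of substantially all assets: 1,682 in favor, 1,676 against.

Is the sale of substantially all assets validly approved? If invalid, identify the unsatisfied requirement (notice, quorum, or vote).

Notice: 21 days given; 21 required. Satisfied.
Quorum: 40% of 8,386 = 3,354.40, rounded up to 3,355; 3,358 present. Satisfied.
Vote: requires a majority of those present (3,358); a majority of 3358 is 1680, so 1,680 needed; 1,682 in favor. Satisfied.

Valid — all requirements satisfied.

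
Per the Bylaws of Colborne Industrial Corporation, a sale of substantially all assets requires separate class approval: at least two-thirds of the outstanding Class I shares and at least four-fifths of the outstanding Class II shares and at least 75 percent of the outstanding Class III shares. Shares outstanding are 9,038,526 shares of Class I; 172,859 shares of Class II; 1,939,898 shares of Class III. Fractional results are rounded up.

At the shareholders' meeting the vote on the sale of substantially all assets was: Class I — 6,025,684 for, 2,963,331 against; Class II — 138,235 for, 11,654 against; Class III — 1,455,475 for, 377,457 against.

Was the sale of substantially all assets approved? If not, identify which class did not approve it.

Class I: 2/3 of 9038526 = 6025684; 6,025,684 required, 6,025,684 in favor — approved.
Class II: 4/5 of 172859 = 138287.20, rounded up to 138288; 138,288 required, 138,235 in favor — not approved.
Class III: 3/4 of 1939898 = 1454923.50, rounded up to 1454924; 1,454,924 required, 1,455,475 in favor — approved.

Not approved — the Class II shares did not give the required vote.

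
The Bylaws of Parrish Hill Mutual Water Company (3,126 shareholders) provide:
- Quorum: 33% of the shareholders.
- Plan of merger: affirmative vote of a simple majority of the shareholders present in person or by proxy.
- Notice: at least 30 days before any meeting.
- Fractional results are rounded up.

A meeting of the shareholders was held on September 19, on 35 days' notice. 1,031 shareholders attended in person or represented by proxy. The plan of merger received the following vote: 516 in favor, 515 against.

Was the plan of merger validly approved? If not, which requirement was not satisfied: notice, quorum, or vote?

Invalid — quorum requirement not satisfied.

Notice: 35 days given; 30 required. Satisfied.
Quorum: 33% of 3,126 = 1,031.58, rounded up to 1,032; 1,031 present. Not satisfied.
Vote: requires a majority of those present (1,031); a majority of 1031 is 516, so 516 needed; 516 in favor. Satisfied.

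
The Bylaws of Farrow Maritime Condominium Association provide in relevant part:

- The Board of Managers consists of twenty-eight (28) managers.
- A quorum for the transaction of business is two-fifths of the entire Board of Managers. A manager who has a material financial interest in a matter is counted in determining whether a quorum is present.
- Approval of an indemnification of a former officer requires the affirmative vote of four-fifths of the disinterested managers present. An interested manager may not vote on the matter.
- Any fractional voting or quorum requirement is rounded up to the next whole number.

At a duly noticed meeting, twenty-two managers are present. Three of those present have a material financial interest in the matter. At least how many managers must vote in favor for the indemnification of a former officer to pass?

16

The indemnification of a former officer requires four-fifths of the disinterested managers present (22 − 3 = 19).
4/5 of 19 = 15.20, rounded up to 16.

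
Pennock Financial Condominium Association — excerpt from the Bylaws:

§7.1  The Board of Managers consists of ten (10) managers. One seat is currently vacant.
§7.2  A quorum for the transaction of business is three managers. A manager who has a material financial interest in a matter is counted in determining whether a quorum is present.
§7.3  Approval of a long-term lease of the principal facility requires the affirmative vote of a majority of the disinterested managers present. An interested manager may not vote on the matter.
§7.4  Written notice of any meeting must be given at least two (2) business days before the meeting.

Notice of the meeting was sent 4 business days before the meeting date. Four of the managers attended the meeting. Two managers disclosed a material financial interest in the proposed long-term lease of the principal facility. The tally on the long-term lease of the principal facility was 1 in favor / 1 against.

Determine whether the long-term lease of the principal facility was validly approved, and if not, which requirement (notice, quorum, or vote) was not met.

Invalid — vote requirement not satisfied.

Notice: 4 business days given; 2 required (4 ≥ 2). Satisfied.
Quorum: 4 present (interested managers count toward quorum); quorum is 3. Satisfied.
Vote: the long-term lease of the principal facility requires a majority of the disinterested managers present (4 − 2 = 2). A majority of 2 is 2, so 2 affirmative votes are needed; 1 voted in favor. Not satisfied.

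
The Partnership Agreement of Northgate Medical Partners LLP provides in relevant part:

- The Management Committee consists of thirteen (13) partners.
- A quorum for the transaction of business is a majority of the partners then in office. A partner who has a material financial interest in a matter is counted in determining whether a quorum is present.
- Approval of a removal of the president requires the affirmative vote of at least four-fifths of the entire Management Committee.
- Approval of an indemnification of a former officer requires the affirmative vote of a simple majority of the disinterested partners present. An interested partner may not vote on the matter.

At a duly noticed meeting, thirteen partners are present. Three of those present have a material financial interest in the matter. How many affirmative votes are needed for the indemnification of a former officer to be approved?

6

The indemnification of a former officer requires a majority of the disinterested partners present (13 − 3 = 10).
A majority of 10 is 6.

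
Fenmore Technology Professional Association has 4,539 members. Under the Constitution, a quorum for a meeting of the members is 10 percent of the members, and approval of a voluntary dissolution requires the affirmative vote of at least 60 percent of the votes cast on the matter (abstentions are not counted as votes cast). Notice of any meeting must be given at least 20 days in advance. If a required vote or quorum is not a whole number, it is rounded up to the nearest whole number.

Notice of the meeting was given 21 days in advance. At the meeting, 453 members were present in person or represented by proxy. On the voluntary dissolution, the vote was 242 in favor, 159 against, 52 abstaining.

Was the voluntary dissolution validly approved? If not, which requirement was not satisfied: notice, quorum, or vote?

Invalid — quorum requirement not satisfied.

Notice: 21 days given; 20 required. Satisfied.
Quorum: 10% of 4,539 = 453.90, rounded up to 454; 453 present. Not satisfied.
Vote: requires three-fifths of the votes cast (453 − 52 abstaining = 401); 3/5 of 401 = 240.60, rounded up to 241, so 241 needed; 242 in favor. Satisfied.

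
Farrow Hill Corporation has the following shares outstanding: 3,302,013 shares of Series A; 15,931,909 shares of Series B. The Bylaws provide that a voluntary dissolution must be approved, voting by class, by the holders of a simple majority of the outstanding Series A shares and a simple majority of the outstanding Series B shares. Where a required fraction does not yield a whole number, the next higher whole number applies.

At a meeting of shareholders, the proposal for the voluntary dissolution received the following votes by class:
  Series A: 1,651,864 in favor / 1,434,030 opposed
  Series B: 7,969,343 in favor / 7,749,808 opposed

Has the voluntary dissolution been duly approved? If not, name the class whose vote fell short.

Series A: a majority of 3302013 is 1651007; 1,651,007 required, 1,651,864 in favor — approved.
Series B: a majority of 15931909 is 7965955; 7,965,955 required, 7,969,343 in favor — approved.

Approved — every class gave the required vote.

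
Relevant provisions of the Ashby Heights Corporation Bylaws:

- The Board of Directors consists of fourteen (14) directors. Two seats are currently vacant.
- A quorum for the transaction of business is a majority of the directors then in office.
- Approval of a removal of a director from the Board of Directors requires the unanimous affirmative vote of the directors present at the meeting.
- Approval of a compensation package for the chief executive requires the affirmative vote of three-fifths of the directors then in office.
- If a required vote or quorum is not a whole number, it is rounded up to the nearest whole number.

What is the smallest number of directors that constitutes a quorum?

7

A majority of 12 is 7.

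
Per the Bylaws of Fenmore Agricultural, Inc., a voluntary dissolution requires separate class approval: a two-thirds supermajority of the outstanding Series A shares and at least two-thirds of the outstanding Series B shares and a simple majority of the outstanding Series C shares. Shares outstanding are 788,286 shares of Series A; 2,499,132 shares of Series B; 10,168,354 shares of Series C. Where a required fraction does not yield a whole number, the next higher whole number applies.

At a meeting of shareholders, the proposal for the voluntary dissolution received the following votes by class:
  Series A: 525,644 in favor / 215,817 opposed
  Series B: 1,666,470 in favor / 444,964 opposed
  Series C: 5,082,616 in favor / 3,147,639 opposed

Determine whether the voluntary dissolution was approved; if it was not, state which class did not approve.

Not approved — the Series C shares did not give the required vote.

Series A: 2/3 of 788286 = 525524; 525,524 required, 525,644 in favor — approved.
Series B: 2/3 of 2499132 = 1666088; 1,666,088 required, 1,666,470 in favor — approved.
Series C: a majority of 10168354 is 5084178; 5,084,178 required, 5,082,616 in favor — not approved.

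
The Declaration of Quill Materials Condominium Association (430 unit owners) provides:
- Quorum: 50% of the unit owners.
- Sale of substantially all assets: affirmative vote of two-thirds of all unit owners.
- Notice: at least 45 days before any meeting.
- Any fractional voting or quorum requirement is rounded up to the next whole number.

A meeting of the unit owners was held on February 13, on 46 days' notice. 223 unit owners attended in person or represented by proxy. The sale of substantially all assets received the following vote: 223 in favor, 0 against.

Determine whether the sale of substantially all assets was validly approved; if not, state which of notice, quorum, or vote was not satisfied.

Notice: 46 days given; 45 required. Satisfied.
Quorum: 50% of 430 = 215; 223 present. Satisfied.
Vote: requires two-thirds of all unit owners (430); 2/3 of 430 = 286.67, rounded up to 287, so 287 needed; 223 in favor. Not satisfied.

Invalid — vote requirement not satisfied.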